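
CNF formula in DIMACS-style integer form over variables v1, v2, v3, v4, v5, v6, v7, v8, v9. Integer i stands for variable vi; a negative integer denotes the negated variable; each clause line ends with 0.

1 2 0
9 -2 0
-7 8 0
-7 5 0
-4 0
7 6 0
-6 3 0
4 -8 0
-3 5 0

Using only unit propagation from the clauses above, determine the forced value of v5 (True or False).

(¬v4) is a unit clause: v4 = False.
From (v4 ∨ ¬v8) and v4 = False: v8 = False.
(¬v7 ∨ v8) with v8 = False leaves only ¬v7, so v7 = False.
(v7 ∨ v6) with v7 = False leaves only v6, so v6 = True.
From (¬v6 ∨ v3) and v6 = True: v3 = True.
(v5 ∨ ¬v3): since v3 = True, the clause reduces to (v5). v5 = True.

True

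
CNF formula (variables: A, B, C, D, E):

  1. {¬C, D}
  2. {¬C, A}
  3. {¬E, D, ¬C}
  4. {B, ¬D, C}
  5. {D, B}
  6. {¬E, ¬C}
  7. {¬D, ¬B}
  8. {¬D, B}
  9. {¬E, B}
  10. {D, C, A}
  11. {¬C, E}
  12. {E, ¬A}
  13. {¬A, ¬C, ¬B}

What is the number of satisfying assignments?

The models are:
  A=T B=T C=F D=F E=T
Count: 1.

1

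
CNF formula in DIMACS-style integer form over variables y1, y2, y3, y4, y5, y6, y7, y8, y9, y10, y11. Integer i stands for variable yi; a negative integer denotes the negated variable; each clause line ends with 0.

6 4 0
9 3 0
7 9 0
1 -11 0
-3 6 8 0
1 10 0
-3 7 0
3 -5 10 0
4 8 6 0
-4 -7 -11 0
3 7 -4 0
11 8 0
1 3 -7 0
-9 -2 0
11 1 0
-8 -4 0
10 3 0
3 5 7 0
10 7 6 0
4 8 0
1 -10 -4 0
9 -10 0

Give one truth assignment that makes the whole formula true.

Pure literal: y1 appears only positively; assign y1 = True.
y2 occurs only negated in the remaining clauses — set y2 = False.
Try y3 = True.
  then y7 is forced to True.
The remaining clauses are satisfied by y4 = False, y5 = True, y6 = True, y8 = True, y9 = False, y10 = False, y11 = True.
Check each clause:
  1. {y4, y6} — y6 is true.
  2. {y3, y9} — y3 is true.
  3. {y9, y7} — y7 is true.
  4. {y1, ¬y11} — y1 is true.
  5. {¬y3, y8, y6} — y8 is true.
  6. {y1, y10} — y1 is true.
  7. {¬y3, y7} — y7 is true.
  8. {y10, y3, ¬y5} — y3 is true.
  9. {y8, y6, y4} — y8 is true.
  10. {¬y7, ¬y11, ¬y4} — ¬y4 is true.
  11. {¬y4, y7, y3} — y3 is true.
  12. {y11, y8} — y8 is true.
  13. {¬y7, y1, y3} — y1 is true.
  14. {¬y9, ¬y2} — ¬y2 is true.
  15. {y1, y11} — y1 is true.
  16. {¬y4, ¬y8} — ¬y4 is true.
  17. {y10, y3} — y3 is true.
  18. {y3, y7, y5} — y3 is true.
  19. {y6, y7, y10} — y6 is true.
  20. {y4, y8} — y8 is true.
  21. {y1, ¬y10, ¬y4} — y1 is true.
  22. {y9, ¬y10} — ¬y10 is true.

y1 = T  y2 = F  y3 = T  y4 = F  y5 = T  y6 = T  y7 = T  y8 = T  y9 = F  y10 = F  y11 = T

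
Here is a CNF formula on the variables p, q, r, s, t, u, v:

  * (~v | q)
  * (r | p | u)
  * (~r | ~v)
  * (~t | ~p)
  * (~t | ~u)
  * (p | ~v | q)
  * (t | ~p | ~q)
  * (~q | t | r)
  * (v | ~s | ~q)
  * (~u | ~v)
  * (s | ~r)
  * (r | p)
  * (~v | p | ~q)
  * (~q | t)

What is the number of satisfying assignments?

Case analysis on q and p:
  q=1, p=1: a clause becomes empty — 0.
  q=1, p=0: a clause becomes empty — 0.
  q=0, p=1: u free; 3 ways for (r,s,t,v) × 2^1 = 6.
  q=0, p=0: remaining (r,s,t,u,v) ∈ {(1,1,0,0,0); (1,1,0,1,0); (1,1,1,0,0)} — 3.
Total: 0 + 0 + 6 + 3 = 9.

9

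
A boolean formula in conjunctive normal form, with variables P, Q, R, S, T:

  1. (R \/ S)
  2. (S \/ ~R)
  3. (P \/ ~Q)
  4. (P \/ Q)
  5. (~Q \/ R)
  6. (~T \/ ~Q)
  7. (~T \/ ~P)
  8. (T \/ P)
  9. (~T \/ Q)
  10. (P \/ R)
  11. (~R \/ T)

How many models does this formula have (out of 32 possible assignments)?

1

The models are:
  P=1 Q=0 R=0 S=1 T=0
That's 1 in total.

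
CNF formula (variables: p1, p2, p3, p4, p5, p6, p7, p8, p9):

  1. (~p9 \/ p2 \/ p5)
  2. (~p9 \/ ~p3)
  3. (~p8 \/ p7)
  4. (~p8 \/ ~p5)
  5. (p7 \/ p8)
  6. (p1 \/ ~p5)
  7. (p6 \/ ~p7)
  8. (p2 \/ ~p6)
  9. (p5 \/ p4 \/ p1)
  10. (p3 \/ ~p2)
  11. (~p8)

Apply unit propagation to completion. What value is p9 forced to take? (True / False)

False

(~p8) stands alone — p8 = False.
In (p8 \/ p7), p8 is now false; p7 must hold, so p7 = True.
(p6 \/ ~p7): since p7 = True, the clause reduces to (p6). p6 = True.
From (~p6 \/ p2) and p6 = True: p2 = True.
From (~p2 \/ p3) and p2 = True: p3 = True.
(~p3 \/ ~p9): since p3 = True, the clause reduces to (~p9). p9 = False.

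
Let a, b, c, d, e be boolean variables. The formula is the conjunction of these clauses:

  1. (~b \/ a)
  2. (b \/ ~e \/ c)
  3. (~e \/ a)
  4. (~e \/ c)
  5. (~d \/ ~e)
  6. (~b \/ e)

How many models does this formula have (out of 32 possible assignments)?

10

Split on e, then b.
  e=1, b=1: remaining (a,c,d) ∈ {(1,1,0)} — 1.
  e=1, b=0: remaining (a,c,d) ∈ {(1,1,0)} — 1.
  e=0, b=1: a clause becomes empty — 0.
  e=0, b=0: a, c, d free → 2^3 = 8.
Total: 1 + 1 + 0 + 8 = 10.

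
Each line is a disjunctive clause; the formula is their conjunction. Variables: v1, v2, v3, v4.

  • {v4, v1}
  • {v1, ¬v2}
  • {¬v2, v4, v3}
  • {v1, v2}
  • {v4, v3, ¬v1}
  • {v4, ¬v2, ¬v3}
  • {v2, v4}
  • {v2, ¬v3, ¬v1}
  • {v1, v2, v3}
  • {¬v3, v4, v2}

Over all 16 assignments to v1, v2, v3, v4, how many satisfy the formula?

3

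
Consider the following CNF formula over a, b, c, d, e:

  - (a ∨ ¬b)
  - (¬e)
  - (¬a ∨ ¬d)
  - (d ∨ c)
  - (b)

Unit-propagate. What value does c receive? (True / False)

True

(¬e) is a unit clause: e = False.
(b) stands alone — b = True.
(¬b ∨ a) with b = True leaves only a, so a = True.
(¬a ∨ ¬d) with a = True leaves only ¬d, so d = False.
From (c ∨ d) and d = False: c = True.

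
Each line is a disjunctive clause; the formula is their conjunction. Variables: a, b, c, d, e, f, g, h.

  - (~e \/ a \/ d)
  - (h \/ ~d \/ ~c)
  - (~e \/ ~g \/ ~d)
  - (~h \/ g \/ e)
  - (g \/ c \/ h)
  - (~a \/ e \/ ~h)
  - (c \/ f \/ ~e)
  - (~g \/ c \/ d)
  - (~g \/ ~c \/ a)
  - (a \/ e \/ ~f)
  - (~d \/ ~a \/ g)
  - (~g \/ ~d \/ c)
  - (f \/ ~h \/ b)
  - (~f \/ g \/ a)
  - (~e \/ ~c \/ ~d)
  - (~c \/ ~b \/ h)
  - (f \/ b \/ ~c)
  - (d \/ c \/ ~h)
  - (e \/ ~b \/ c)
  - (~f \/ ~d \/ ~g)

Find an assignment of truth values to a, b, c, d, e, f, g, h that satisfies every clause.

a = 1, b = 0, c = 1, d = 0, e = 1, f = 1, g = 1, h = 1

Branch on a: take a = True.
Set b = False and propagate.
Branch on c: take c = True.
  then f is forced to True.
For the remaining variables, d = False, e = True, g = True, h = True works.
Every clause has at least one true literal under this assignment.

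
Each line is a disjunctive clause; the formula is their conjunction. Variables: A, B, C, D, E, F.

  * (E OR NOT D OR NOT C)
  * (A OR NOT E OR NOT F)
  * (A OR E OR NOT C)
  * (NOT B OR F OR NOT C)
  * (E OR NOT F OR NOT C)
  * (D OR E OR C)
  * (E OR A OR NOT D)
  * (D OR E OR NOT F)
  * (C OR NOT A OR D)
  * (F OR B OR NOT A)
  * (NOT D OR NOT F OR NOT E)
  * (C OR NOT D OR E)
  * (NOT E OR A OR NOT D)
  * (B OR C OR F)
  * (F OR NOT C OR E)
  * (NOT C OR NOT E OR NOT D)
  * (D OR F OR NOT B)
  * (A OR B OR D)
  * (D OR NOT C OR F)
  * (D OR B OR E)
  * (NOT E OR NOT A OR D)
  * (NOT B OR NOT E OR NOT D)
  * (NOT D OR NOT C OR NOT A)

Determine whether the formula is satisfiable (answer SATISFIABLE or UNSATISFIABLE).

D = True:
  E = True:
    propagation gives F=False, A=True, B=True; an empty clause results — contradiction.
  E = False:
    propagation gives C=False; an empty clause results — contradiction.
D = False:
  F = True:
    propagation gives E=True, A=True; an empty clause results — contradiction.
  F = False:
    propagation gives B=False, A=False; an empty clause results — contradiction.
Every branch closes, so no satisfying assignment exists.

UNSATISFIABLE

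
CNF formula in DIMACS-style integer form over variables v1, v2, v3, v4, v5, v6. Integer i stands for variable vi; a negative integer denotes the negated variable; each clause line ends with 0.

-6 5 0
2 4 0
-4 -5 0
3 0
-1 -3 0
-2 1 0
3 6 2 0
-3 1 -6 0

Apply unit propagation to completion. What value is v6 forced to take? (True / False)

False

Unit clause (v3) sets v3 = True.
(~v1 | ~v3) with v3 = True leaves only ~v1, so v1 = False.
In (~v2 | v1), v1 is now false; ~v2 must hold, so v2 = False.
(v4 | v2) with v2 = False leaves only v4, so v4 = True.
(~v4 | ~v5) with v4 = True leaves only ~v5, so v5 = False.
(v5 | ~v6): since v5 = False, the clause reduces to (~v6). v6 = False.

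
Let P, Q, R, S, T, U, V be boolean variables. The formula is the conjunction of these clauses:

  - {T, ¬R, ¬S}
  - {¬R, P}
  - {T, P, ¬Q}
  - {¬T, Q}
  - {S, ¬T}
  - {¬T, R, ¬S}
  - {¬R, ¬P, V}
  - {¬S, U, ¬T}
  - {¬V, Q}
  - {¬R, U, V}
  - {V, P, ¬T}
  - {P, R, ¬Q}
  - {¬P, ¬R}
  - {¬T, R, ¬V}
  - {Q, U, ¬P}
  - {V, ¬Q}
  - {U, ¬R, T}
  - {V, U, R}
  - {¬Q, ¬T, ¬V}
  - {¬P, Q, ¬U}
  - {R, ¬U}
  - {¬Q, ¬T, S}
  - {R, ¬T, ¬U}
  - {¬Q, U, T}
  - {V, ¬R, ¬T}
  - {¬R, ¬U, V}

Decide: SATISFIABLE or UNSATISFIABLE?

UNSATISFIABLE

R = True:
  propagation gives P=True; an empty clause results — contradiction.
R = False:
  propagation gives U=False, V=True, Q=True, P=True; an empty clause results — contradiction.
Every branch closes, so no satisfying assignment exists.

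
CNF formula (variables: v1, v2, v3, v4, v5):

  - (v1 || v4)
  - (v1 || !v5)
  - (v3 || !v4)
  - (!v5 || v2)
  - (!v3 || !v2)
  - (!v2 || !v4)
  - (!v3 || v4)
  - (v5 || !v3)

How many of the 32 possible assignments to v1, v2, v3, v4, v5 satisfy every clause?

3

The models are:
  v1=T v2=F v3=F v4=F v5=F
  v1=T v2=T v3=F v4=F v5=F
  v1=T v2=T v3=F v4=F v5=T
That's 3 in total.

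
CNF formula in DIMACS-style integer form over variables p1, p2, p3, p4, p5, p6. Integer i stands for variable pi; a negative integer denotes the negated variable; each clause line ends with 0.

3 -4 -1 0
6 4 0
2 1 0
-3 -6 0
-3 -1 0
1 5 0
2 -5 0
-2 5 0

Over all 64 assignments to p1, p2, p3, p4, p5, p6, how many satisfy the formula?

6

Satisfying assignments:
  p1=F p2=T p3=F p4=F p5=T p6=T
  p1=F p2=T p3=F p4=T p5=T p6=F
  p1=F p2=T p3=F p4=T p5=T p6=T
  p1=F p2=T p3=T p4=T p5=T p6=F
  p1=T p2=F p3=F p4=F p5=F p6=T
  p1=T p2=T p3=F p4=F p5=T p6=T
That's 6 in total.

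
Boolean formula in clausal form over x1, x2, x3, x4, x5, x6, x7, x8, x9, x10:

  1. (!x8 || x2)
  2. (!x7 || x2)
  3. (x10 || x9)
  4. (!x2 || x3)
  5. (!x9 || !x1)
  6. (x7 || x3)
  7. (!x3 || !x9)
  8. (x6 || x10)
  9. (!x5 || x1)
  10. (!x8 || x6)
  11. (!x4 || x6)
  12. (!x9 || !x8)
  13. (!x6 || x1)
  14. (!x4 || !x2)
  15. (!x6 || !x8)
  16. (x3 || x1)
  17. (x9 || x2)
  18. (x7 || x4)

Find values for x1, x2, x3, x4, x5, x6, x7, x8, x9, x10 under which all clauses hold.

x1=F, x2=T, x3=T, x4=F, x5=F, x6=F, x7=T, x8=F, x9=F, x10=T

Check each clause:
  1. (x2 || !x8) — !x8 is true.
  2. (x2 || !x7) — x2 is true.
  3. (x10 || x9) — x10 is true.
  4. (!x2 || x3) — x3 is true.
  5. (!x9 || !x1) — !x1 is true.
  6. (x3 || x7) — x3 is true.
  7. (!x9 || !x3) — !x9 is true.
  8. (x10 || x6) — x10 is true.
  9. (!x5 || x1) — !x5 is true.
  10. (!x8 || x6) — !x8 is true.
  11. (!x4 || x6) — !x4 is true.
  12. (!x9 || !x8) — !x8 is true.
  13. (!x6 || x1) — !x6 is true.
  14. (!x4 || !x2) — !x4 is true.
  15. (!x8 || !x6) — !x8 is true.
  16. (x3 || x1) — x3 is true.
  17. (x2 || x9) — x2 is true.
  18. (x7 || x4) — x7 is true.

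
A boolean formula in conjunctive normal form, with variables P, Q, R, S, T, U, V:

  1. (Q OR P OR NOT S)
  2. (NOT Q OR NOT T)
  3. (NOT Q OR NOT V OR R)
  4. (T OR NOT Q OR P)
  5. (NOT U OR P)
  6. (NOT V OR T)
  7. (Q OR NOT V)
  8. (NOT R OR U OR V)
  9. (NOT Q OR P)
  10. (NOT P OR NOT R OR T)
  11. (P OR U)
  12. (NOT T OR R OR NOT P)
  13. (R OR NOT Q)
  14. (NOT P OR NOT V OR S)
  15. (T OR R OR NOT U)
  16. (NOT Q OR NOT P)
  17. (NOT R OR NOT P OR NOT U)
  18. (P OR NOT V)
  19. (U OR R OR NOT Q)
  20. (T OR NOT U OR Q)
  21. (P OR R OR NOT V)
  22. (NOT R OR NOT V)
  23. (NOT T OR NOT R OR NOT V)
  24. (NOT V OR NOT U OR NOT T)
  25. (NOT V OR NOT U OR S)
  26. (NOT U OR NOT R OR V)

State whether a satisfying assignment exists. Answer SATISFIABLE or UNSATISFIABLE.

SATISFIABLE

Set P = True and propagate.
  then Q is forced to False.
  then V is forced to False.
For the remaining variables, R = False, S = True, T = False, U = False works.
So P = True  Q = False  R = False  S = True  T = False  U = False  V = False is a satisfying assignment.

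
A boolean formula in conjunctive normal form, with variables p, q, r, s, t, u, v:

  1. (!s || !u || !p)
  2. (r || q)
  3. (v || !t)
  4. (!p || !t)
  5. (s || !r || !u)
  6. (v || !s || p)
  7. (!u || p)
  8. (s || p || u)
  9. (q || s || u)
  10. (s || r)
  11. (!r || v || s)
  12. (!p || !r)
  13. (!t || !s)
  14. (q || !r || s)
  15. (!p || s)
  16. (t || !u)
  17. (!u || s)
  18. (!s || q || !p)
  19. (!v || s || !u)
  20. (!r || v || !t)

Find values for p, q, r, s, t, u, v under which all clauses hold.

q occurs only positively in the remaining clauses — set q = True.
Branch on p: take p = True.
  then t is forced to False.
  then r is forced to False.
  then s is forced to True.
  then u is forced to False.
v is now unconstrained; take v = False.

p=True, q=True, r=False, s=True, t=False, u=False, v=False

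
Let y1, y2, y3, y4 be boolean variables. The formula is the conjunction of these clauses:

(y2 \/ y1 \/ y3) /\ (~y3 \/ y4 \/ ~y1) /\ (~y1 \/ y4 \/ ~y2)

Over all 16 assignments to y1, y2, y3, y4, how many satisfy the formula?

11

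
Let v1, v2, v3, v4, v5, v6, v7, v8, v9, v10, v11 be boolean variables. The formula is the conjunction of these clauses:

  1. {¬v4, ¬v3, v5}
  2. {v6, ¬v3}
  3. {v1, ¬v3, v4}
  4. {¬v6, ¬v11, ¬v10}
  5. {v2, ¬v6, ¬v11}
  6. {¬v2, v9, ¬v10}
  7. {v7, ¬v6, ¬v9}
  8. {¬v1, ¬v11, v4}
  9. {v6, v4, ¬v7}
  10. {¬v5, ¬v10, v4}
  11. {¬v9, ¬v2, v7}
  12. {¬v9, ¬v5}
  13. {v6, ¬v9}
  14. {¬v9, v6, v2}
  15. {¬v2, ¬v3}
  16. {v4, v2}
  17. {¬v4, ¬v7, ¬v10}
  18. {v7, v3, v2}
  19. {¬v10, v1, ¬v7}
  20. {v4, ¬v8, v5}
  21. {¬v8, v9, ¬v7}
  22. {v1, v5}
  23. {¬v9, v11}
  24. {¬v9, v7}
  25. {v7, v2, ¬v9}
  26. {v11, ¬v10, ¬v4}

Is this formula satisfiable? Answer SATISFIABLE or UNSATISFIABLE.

SATISFIABLE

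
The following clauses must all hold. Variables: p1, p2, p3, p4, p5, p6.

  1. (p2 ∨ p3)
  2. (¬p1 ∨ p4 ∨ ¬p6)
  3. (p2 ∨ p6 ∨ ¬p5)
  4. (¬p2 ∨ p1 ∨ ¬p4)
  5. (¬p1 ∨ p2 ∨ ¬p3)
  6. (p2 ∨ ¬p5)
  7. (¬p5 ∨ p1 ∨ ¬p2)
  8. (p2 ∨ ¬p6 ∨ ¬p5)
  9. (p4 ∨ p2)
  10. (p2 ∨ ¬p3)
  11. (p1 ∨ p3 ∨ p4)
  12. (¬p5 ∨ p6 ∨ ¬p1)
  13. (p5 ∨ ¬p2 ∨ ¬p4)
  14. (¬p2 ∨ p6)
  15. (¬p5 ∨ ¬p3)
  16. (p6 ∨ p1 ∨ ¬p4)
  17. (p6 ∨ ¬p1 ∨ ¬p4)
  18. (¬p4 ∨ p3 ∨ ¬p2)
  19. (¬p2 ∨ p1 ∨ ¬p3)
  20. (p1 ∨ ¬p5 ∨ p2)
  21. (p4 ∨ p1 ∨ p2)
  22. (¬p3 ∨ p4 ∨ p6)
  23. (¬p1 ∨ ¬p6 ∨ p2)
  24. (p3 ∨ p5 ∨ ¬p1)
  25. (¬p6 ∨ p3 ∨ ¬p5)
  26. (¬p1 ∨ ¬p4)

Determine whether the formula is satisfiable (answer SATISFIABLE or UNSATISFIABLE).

UNSATISFIABLE

p2 = True:
  p1 = True:
    propagation gives p4=True; an empty clause results — contradiction.
  p1 = False:
    propagation gives p4=False, p5=False, p3=True; an empty clause results — contradiction.
p2 = False:
  propagation gives p3=True; an empty clause results — contradiction.
Every branch closes, so no satisfying assignment exists.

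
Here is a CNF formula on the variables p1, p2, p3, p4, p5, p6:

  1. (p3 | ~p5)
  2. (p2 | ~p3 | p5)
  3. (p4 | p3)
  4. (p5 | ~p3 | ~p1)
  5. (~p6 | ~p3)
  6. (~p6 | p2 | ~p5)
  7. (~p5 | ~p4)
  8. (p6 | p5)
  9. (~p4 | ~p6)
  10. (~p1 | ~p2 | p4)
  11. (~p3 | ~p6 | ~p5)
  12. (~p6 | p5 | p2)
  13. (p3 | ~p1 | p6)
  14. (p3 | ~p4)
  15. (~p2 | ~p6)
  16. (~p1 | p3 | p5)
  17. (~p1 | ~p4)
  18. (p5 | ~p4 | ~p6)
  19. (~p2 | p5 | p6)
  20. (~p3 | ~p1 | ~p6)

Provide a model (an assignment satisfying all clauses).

p1=F  p2=T  p3=T  p4=F  p5=T  p6=F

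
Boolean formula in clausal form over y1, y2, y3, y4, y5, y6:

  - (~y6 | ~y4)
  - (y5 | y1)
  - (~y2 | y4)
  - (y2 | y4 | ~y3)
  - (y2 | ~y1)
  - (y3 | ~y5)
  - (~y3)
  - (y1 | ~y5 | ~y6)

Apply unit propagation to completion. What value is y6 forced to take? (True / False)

False

(~y3) stands alone — y3 = False.
(y3 | ~y5) with y3 = False leaves only ~y5, so y5 = False.
From (y1 | y5) and y5 = False: y1 = True.
(y2 | ~y1) with y1 = True leaves only y2, so y2 = True.
(y4 | ~y2): since y2 = True, the clause reduces to (y4). y4 = True.
(~y6 | ~y4) with y4 = True leaves only ~y6, so y6 = False.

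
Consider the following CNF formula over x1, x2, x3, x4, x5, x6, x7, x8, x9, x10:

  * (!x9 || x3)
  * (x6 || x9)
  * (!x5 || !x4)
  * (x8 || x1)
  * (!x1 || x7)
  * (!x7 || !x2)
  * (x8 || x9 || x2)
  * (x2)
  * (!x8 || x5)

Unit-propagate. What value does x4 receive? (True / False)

False

(x2) stands alone — x2 = True.
(!x7 || !x2): since x2 = True, the clause reduces to (!x7). x7 = False.
(!x1 || x7): since x7 = False, the clause reduces to (!x1). x1 = False.
In (x1 || x8), x1 is now false; x8 must hold, so x8 = True.
From (!x8 || x5) and x8 = True: x5 = True.
(!x4 || !x5) with x5 = True leaves only !x4, so x4 = False.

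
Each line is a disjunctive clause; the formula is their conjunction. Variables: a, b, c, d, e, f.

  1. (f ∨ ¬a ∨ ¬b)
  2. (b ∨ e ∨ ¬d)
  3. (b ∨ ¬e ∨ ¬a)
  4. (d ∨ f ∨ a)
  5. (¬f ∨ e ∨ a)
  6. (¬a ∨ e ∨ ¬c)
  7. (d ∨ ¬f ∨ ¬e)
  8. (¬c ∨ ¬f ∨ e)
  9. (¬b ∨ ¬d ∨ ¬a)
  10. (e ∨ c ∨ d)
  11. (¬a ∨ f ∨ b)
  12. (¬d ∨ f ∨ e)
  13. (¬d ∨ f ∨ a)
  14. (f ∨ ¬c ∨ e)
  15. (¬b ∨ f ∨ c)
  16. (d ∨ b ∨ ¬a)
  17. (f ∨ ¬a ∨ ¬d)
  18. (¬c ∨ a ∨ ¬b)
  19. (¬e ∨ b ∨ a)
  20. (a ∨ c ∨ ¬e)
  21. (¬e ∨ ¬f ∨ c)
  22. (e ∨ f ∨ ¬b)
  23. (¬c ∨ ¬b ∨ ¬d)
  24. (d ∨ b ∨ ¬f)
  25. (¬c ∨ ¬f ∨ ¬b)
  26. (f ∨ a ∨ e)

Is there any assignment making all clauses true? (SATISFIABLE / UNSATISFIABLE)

UNSATISFIABLE

f = True:
  e = True:
    propagation gives d=True, c=True, b=False, a=False; an empty clause results — contradiction.
  e = False:
    propagation gives a=True, c=False, d=True, b=True; an empty clause results — contradiction.
f = False:
  a = True:
    propagation gives b=False; an empty clause results — contradiction.
  a = False:
    propagation gives d=True; an empty clause results — contradiction.
Every branch closes, so no satisfying assignment exists.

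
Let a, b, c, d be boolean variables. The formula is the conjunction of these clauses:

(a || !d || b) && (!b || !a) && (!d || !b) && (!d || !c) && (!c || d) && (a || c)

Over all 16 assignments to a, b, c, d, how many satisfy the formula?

2

The models are:
  a=1 b=0 c=0 d=0
  a=1 b=0 c=0 d=1
Count: 2.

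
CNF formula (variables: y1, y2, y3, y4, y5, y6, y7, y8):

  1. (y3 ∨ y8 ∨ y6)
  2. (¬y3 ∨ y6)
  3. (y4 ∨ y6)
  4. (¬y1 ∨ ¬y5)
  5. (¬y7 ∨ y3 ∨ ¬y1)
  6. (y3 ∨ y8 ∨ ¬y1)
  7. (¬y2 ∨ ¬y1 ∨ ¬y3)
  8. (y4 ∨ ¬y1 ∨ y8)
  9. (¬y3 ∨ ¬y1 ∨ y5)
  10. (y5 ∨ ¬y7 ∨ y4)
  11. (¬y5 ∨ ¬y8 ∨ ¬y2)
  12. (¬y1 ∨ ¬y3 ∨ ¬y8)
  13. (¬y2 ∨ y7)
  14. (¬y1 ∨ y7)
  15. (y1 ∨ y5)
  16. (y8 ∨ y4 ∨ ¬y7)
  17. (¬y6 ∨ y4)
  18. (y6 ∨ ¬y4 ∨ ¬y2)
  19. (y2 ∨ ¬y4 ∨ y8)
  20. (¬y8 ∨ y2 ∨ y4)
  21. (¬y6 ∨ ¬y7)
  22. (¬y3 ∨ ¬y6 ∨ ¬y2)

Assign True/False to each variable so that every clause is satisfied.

y1 = 0, y2 = 0, y3 = 0, y4 = 1, y5 = 1, y6 = 0, y7 = 1, y8 = 1

Set y1 = False and propagate.
  then y5 is forced to True.
For the remaining variables, y2 = False, y3 = False, y4 = True, y6 = False, y7 = True, y8 = True works.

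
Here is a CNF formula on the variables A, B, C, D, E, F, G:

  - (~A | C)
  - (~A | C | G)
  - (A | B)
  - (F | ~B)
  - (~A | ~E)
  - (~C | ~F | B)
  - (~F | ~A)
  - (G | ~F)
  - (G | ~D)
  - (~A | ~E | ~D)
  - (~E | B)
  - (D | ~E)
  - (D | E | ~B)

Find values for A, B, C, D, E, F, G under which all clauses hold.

A=False, B=True, C=False, D=True, E=False, F=True, G=True

Check each clause:
  1. (~A | C) — ~A is true.
  2. (C | ~A | G) — ~A is true.
  3. (B | A) — B is true.
  4. (F | ~B) — F is true.
  5. (~E | ~A) — ~E is true.
  6. (B | ~F | ~C) — B is true.
  7. (~A | ~F) — ~A is true.
  8. (~F | G) — G is true.
  9. (~D | G) — G is true.
  10. (~D | ~A | ~E) — ~E is true.
  11. (B | ~E) — B is true.
  12. (D | ~E) — ~E is true.
  13. (E | ~B | D) — D is true.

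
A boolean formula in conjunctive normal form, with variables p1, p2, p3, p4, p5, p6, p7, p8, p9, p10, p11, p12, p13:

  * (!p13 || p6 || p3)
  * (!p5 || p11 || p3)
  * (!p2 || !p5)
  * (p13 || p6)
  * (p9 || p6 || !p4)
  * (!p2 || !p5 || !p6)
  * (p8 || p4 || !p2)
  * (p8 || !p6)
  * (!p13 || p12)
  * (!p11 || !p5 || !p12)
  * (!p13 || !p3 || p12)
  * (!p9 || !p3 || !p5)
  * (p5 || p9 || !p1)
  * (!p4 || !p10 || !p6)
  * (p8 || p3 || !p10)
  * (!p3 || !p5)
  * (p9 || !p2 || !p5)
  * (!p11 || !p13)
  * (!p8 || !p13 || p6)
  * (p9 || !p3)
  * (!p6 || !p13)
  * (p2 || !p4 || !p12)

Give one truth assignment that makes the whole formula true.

p1=T, p2=F, p3=T, p4=F, p5=F, p6=T, p7=T, p8=T, p9=T, p10=F, p11=F, p12=T, p13=F

Check each clause:
  1. (!p13 || p3 || p6) — p3 is true.
  2. (p11 || !p5 || p3) — p3 is true.
  3. (!p2 || !p5) — !p5 is true.
  4. (p6 || p13) — p6 is true.
  5. (!p4 || p6 || p9) — p9 is true.
  6. (!p5 || !p2 || !p6) — !p5 is true.
  7. (p8 || p4 || !p2) — p8 is true.
  8. (p8 || !p6) — p8 is true.
  9. (!p13 || p12) — !p13 is true.
  10. (!p5 || !p11 || !p12) — !p5 is true.
  11. (!p13 || p12 || !p3) — !p13 is true.
  12. (!p3 || !p9 || !p5) — !p5 is true.
  13. (p5 || p9 || !p1) — p9 is true.
  14. (!p4 || !p6 || !p10) — !p4 is true.
  15. (p3 || p8 || !p10) — p8 is true.
  16. (!p5 || !p3) — !p5 is true.
  17. (!p2 || !p5 || p9) — p9 is true.
  18. (!p13 || !p11) — !p13 is true.
  19. (!p8 || p6 || !p13) — !p13 is true.
  20. (p9 || !p3) — p9 is true.
  21. (!p6 || !p13) — !p13 is true.
  22. (p2 || !p4 || !p12) — !p4 is true.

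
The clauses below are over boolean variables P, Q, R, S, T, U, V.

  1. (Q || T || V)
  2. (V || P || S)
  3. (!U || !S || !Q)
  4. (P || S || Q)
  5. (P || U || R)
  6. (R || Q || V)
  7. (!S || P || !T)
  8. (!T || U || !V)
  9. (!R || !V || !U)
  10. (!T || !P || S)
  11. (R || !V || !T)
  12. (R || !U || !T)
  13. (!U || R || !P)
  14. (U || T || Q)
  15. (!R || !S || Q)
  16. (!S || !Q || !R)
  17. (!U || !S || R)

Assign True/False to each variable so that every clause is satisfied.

P=True, Q=True, R=True, S=False, T=False, U=False, V=False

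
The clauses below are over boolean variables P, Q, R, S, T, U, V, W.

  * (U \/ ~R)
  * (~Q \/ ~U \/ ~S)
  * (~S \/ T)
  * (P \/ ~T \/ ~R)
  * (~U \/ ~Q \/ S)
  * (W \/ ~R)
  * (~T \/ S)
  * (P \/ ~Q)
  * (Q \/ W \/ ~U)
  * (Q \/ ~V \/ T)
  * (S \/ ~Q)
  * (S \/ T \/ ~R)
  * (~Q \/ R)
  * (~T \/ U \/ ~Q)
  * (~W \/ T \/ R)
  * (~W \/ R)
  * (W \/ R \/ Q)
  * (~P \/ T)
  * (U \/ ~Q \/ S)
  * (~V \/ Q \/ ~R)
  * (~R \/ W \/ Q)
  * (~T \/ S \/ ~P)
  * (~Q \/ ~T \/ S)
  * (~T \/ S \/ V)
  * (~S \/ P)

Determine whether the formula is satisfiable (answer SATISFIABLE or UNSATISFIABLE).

SATISFIABLE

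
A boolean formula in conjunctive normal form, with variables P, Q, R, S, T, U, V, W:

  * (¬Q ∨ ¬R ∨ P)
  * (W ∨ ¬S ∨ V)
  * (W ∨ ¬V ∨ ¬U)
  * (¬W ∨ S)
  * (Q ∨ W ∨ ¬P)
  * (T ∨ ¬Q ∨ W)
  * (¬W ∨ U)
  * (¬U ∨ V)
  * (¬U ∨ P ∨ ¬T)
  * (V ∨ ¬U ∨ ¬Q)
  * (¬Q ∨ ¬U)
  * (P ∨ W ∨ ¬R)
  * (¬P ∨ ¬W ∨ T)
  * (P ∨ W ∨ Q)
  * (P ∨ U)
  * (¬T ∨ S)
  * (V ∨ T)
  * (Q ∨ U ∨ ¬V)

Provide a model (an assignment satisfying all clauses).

P=True, Q=True, R=True, S=True, T=True, U=False, V=True, W=False

Branch on P: take P = True.
The remaining clauses are satisfied by Q = True, R = True, S = True, T = True, U = False, V = True, W = False.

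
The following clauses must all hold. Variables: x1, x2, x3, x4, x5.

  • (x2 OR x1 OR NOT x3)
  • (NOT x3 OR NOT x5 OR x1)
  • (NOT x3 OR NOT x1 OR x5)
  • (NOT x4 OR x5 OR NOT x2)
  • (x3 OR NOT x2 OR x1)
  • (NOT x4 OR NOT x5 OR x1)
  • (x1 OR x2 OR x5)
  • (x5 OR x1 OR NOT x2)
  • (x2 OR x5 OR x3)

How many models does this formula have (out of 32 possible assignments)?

Split on x1, then x5.
  x1=T, x5=T: x2, x3, x4 free → 2^3 = 8.
  x1=T, x5=F: remaining (x2,x3,x4) ∈ {(T,F,F)} — 1.
  x1=F, x5=T: remaining (x2,x3,x4) ∈ {(F,F,F)} — 1.
  x1=F, x5=F: a clause becomes empty — 0.
Total: 8 + 1 + 1 + 0 = 10.

10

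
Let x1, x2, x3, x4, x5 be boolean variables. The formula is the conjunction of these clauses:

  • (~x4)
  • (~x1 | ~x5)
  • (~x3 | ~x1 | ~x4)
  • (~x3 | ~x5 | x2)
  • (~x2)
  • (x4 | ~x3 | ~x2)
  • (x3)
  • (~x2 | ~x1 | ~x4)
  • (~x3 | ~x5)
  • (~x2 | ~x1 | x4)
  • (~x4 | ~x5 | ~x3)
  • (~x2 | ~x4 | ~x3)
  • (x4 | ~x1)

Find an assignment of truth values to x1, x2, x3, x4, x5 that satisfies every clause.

x1=0, x2=0, x3=1, x4=0, x5=0

Check each clause:
  1. (~x4) — ~x4 is true.
  2. (~x5 | ~x1) — ~x5 is true.
  3. (~x3 | ~x4 | ~x1) — ~x4 is true.
  4. (~x5 | x2 | ~x3) — ~x5 is true.
  5. (~x2) — ~x2 is true.
  6. (~x2 | x4 | ~x3) — ~x2 is true.
  7. (x3) — x3 is true.
  8. (~x2 | ~x1 | ~x4) — ~x4 is true.
  9. (~x3 | ~x5) — ~x5 is true.
  10. (~x2 | x4 | ~x1) — ~x1 is true.
  11. (~x3 | ~x5 | ~x4) — ~x5 is true.
  12. (~x2 | ~x3 | ~x4) — ~x4 is true.
  13. (x4 | ~x1) — ~x1 is true.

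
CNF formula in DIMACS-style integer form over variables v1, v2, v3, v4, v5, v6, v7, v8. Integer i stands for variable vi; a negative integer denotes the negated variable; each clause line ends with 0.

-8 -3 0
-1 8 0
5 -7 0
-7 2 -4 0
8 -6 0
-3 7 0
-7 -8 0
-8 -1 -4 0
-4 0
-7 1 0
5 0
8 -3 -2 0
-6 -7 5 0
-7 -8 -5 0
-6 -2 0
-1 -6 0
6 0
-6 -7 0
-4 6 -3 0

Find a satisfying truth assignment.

Unit propagation: (~v4) forces v4 = False.
Unit propagation: (v5) forces v5 = True.
(v6) is a unit clause, so v6 = True.
(v8) is a unit clause, so v8 = True.
Unit propagation: (~v3) forces v3 = False.
Unit propagation: (~v7) forces v7 = False.
(~v2) is a unit clause, so v2 = False.
The clause (~v1) is unit: v1 must be False.
Every clause has at least one true literal under this assignment.

v1=False, v2=False, v3=False, v4=False, v5=True, v6=True, v7=False, v8=True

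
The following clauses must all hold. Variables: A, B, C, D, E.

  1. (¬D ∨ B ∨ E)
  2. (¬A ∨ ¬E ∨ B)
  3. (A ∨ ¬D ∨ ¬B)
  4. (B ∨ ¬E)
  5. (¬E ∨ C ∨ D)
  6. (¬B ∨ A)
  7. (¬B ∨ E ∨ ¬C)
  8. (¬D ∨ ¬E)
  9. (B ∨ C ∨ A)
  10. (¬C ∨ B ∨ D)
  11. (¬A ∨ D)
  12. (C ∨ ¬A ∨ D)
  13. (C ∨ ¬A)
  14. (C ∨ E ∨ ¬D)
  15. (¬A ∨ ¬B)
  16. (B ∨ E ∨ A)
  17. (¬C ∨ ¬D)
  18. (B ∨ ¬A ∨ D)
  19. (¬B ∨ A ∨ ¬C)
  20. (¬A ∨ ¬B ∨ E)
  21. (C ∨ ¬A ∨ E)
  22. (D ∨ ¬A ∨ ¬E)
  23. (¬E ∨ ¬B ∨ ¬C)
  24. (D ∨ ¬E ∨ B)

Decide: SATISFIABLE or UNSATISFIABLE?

UNSATISFIABLE

B = True:
  propagation gives A=True; an empty clause results — contradiction.
B = False:
  propagation gives E=False, D=False, C=False, A=True; an empty clause results — contradiction.
Every branch closes, so no satisfying assignment exists.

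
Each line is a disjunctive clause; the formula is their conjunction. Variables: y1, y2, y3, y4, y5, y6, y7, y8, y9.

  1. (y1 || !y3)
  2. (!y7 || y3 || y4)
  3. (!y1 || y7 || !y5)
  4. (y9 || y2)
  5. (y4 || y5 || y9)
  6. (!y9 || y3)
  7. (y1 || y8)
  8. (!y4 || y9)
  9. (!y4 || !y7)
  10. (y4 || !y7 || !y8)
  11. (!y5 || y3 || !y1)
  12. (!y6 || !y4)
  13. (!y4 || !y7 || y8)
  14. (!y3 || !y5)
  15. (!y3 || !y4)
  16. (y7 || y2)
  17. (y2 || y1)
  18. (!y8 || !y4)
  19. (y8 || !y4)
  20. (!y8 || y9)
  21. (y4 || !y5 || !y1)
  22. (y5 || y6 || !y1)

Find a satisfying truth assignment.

y1=True, y2=True, y3=True, y4=False, y5=False, y6=True, y7=False, y8=True, y9=True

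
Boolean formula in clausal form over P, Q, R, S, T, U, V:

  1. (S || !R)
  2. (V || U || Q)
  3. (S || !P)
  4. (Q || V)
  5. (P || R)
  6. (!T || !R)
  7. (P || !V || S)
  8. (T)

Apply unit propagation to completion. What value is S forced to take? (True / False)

(T) is a unit clause: T = True.
(!T || !R): since T = True, the clause reduces to (!R). R = False.
From (P || R) and R = False: P = True.
In (S || !P), !P is now false; S must hold, so S = True.

True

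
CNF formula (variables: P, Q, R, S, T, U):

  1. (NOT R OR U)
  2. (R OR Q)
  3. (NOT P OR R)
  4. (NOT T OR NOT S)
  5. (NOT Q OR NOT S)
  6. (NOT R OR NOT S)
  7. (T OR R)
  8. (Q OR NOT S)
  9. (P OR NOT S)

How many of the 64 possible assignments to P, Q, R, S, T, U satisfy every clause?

Split on R, then S.
  R=1, S=1: a clause becomes empty — 0.
  R=1, S=0: forces U=1; P, Q, T free → 2^3 = 8.
  R=0, S=1: a clause becomes empty — 0.
  R=0, S=0: remaining (P,Q,T,U) ∈ {(0,1,1,0); (0,1,1,1)} — 2.
Total: 0 + 8 + 0 + 2 = 10.

10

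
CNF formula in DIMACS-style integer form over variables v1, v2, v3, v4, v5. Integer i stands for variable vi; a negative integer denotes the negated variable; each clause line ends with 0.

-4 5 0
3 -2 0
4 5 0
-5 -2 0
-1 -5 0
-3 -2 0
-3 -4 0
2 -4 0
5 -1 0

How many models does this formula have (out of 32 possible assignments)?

Satisfying assignments:
  v1=F v2=F v3=F v4=F v5=T
  v1=F v2=F v3=T v4=F v5=T
Count: 2.

2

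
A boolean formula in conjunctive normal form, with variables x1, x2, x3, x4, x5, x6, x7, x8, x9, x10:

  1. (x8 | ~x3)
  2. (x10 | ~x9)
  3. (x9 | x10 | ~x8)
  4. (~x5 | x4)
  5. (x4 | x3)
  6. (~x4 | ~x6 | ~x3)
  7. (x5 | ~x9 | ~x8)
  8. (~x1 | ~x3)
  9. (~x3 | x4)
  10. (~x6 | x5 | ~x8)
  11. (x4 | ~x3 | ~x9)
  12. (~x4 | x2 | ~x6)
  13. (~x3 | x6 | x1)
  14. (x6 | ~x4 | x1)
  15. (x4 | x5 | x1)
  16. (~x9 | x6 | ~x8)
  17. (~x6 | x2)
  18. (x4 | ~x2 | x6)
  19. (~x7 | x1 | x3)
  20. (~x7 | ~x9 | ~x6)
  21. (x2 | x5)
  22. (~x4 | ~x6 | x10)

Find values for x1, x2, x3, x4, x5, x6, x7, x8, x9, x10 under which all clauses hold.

x1 = True, x2 = True, x3 = False, x4 = True, x5 = True, x6 = False, x7 = False, x8 = False, x9 = True, x10 = True

Check each clause:
  1. (~x3 | x8) — ~x3 is true.
  2. (x10 | ~x9) — x10 is true.
  3. (x10 | ~x8 | x9) — ~x8 is true.
  4. (~x5 | x4) — x4 is true.
  5. (x3 | x4) — x4 is true.
  6. (~x4 | ~x6 | ~x3) — ~x6 is true.
  7. (~x8 | x5 | ~x9) — ~x8 is true.
  8. (~x1 | ~x3) — ~x3 is true.
  9. (~x3 | x4) — x4 is true.
  10. (~x8 | ~x6 | x5) — ~x8 is true.
  11. (x4 | ~x3 | ~x9) — x4 is true.
  12. (~x6 | ~x4 | x2) — ~x6 is true.
  13. (x1 | x6 | ~x3) — x1 is true.
  14. (~x4 | x6 | x1) — x1 is true.
  15. (x4 | x1 | x5) — x1 is true.
  16. (x6 | ~x9 | ~x8) — ~x8 is true.
  17. (x2 | ~x6) — x2 is true.
  18. (x6 | ~x2 | x4) — x4 is true.
  19. (x1 | ~x7 | x3) — ~x7 is true.
  20. (~x7 | ~x6 | ~x9) — ~x7 is true.
  21. (x2 | x5) — x2 is true.
  22. (~x6 | x10 | ~x4) — ~x6 is true.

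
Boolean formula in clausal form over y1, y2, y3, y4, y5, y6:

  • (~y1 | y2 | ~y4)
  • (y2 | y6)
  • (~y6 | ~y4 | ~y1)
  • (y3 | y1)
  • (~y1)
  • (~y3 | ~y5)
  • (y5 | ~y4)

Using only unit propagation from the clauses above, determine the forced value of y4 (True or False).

False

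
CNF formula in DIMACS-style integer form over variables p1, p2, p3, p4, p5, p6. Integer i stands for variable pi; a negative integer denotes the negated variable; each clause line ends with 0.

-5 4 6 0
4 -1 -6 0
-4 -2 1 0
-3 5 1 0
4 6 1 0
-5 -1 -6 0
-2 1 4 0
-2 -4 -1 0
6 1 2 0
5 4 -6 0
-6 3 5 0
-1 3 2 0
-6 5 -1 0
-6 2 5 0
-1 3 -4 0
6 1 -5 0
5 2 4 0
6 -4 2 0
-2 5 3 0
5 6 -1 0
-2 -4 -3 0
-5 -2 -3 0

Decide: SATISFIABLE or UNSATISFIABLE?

Set p1 = False and propagate.
Branch on p2: take p2 = False.
  then p6 is forced to True.
  then p5 is forced to True.
p3, p4 are now unconstrained; take p3 = False, p4 = False.
So p1 = False, p2 = False, p3 = False, p4 = False, p5 = True, p6 = True is a satisfying assignment.

SATISFIABLE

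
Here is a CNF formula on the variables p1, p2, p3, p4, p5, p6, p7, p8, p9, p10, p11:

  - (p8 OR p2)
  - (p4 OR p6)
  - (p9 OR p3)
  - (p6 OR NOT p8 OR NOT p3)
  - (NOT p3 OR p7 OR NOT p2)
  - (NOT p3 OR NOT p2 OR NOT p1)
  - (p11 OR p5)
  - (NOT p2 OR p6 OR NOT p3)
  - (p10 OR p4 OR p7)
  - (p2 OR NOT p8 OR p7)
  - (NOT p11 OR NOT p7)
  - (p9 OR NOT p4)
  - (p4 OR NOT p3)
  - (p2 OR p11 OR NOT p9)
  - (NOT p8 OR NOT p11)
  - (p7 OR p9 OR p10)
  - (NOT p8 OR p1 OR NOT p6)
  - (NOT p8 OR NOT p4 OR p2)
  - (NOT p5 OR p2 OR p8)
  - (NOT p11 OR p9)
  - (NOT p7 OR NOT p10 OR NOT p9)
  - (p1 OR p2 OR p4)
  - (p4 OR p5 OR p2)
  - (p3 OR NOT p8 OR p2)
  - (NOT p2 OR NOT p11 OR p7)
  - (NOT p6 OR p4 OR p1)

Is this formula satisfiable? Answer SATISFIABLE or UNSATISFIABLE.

Set p1 = True and propagate.
Branch on p2: take p2 = True.
  then p3 is forced to False.
  then p9 is forced to True.
Branch on p4: take p4 = True.
The remaining clauses are satisfied by p5 = True, p6 = False, p7 = True, p8 = True, p10 = False, p11 = False.
So p1=1  p2=1  p3=0  p4=1  p5=1  p6=0  p7=1  p8=1  p9=1  p10=0  p11=0 is a satisfying assignment.

SATISFIABLE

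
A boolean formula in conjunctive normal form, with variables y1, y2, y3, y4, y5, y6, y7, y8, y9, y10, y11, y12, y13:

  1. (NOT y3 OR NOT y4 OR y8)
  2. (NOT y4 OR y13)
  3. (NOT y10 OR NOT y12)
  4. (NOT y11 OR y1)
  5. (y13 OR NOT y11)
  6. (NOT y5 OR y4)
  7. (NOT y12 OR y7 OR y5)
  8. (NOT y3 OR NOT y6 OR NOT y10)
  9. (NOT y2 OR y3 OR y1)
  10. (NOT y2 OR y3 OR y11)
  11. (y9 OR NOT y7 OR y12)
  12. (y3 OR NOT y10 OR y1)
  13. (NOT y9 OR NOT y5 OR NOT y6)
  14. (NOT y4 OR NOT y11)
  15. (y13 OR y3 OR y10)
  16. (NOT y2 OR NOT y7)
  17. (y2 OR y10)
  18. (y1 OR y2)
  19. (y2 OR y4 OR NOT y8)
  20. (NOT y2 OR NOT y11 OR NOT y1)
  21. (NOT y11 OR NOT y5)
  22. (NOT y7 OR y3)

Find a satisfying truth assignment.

y1=1  y2=0  y3=1  y4=1  y5=0  y6=0  y7=1  y8=1  y9=1  y10=1  y11=0  y12=0  y13=1

Pure literal: y6 appears only negated; assign y6 = False.
y13 occurs only positively in the remaining clauses — set y13 = True.
Set y1 = True and propagate.
Set y2 = False and propagate.
  then y10 is forced to True.
  then y12 is forced to False.
For the remaining variables, y3 = True, y4 = True, y5 = False, y7 = True, y8 = True, y9 = True, y11 = False works.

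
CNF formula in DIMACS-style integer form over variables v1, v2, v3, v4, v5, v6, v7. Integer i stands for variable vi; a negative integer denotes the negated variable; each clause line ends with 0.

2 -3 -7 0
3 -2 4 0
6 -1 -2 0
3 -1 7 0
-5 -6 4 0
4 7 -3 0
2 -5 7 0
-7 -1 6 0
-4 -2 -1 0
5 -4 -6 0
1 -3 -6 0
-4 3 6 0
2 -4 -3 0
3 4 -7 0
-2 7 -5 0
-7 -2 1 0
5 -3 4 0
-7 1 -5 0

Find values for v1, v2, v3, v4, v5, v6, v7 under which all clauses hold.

v1=F, v2=T, v3=T, v4=T, v5=F, v6=F, v7=F

Branch on v1: take v1 = False.
For the remaining variables, v2 = True, v3 = True, v4 = True, v5 = False, v6 = False, v7 = False works.
Check each clause:
  1. (¬v3 ∨ ¬v7 ∨ v2) — ¬v7 is true.
  2. (v4 ∨ v3 ∨ ¬v2) — v3 is true.
  3. (¬v1 ∨ ¬v2 ∨ v6) — ¬v1 is true.
  4. (v7 ∨ v3 ∨ ¬v1) — v3 is true.
  5. (v4 ∨ ¬v6 ∨ ¬v5) — ¬v6 is true.
  6. (v7 ∨ ¬v3 ∨ v4) — v4 is true.
  7. (v2 ∨ ¬v5 ∨ v7) — v2 is true.
  8. (¬v7 ∨ ¬v1 ∨ v6) — ¬v7 is true.
  9. (¬v1 ∨ ¬v4 ∨ ¬v2) — ¬v1 is true.
  10. (¬v6 ∨ v5 ∨ ¬v4) — ¬v6 is true.
  11. (¬v6 ∨ ¬v3 ∨ v1) — ¬v6 is true.
  12. (¬v4 ∨ v3 ∨ v6) — v3 is true.
  13. (¬v4 ∨ ¬v3 ∨ v2) — v2 is true.
  14. (v3 ∨ ¬v7 ∨ v4) — ¬v7 is true.
  15. (¬v2 ∨ v7 ∨ ¬v5) — ¬v5 is true.
  16. (¬v2 ∨ v1 ∨ ¬v7) — ¬v7 is true.
  17. (v5 ∨ v4 ∨ ¬v3) — v4 is true.
  18. (¬v7 ∨ ¬v5 ∨ v1) — ¬v7 is true.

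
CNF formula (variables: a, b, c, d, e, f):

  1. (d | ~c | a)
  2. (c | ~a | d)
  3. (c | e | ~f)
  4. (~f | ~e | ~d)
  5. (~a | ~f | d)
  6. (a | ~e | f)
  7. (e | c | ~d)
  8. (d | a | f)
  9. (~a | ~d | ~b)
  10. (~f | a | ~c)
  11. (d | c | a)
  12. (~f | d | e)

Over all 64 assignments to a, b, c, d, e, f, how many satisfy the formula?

10

Case analysis on d and a:
  d=1, a=1: remaining (b,c,e,f) ∈ {(0,0,1,0); (0,1,0,0); (0,1,0,1); (0,1,1,0)} — 4.
  d=1, a=0: remaining (b,c,e,f) ∈ {(0,1,0,0); (1,1,0,0)} — 2.
  d=0, a=1: remaining (b,c,e,f) ∈ {(0,1,0,0); (0,1,1,0); (1,1,0,0); (1,1,1,0)} — 4.
  d=0, a=0: a clause becomes empty — 0.
Total: 4 + 2 + 4 + 0 = 10.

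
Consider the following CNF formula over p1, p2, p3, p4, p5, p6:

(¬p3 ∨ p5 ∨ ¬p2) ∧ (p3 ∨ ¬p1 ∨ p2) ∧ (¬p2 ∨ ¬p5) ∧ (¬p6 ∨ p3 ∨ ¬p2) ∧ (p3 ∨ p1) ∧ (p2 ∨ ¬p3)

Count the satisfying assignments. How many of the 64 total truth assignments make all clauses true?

2

The models are:
  p1=T p2=T p3=F p4=F p5=F p6=F
  p1=T p2=T p3=F p4=T p5=F p6=F
Count: 2.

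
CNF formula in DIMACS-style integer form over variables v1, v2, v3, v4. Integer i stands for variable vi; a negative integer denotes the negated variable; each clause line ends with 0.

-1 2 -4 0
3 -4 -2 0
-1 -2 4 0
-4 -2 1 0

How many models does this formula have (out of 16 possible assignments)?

9

Case analysis on v2 and v4:
  v2=1, v4=1: remaining (v1,v3) ∈ {(1,1)} — 1.
  v2=1, v4=0: remaining (v1,v3) ∈ {(0,0); (0,1)} — 2.
  v2=0, v4=1: remaining (v1,v3) ∈ {(0,0); (0,1)} — 2.
  v2=0, v4=0: remaining (v1,v3) ∈ {(0,0); (0,1); (1,0); (1,1)} — 4.
Total: 1 + 2 + 2 + 4 = 9.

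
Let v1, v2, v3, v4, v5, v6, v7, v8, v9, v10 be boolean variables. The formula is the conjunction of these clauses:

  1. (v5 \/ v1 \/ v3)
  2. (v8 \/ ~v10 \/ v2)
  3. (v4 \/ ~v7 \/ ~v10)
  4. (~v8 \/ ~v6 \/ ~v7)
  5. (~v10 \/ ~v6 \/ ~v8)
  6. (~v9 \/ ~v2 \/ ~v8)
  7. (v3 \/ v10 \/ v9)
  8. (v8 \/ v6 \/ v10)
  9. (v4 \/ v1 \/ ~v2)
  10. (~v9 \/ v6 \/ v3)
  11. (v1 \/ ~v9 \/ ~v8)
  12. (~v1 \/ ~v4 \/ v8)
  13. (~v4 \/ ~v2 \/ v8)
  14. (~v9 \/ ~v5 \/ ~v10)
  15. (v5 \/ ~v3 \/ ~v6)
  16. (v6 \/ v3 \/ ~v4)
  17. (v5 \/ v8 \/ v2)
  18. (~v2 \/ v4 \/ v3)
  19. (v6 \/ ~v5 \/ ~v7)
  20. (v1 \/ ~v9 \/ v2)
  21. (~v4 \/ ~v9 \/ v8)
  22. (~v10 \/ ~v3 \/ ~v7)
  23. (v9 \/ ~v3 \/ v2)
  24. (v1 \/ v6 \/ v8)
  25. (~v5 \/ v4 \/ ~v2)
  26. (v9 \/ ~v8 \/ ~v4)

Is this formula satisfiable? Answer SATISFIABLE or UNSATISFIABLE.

v7 occurs only negated in the remaining clauses — set v7 = False.
Try v1 = True.
For the remaining variables, v2 = False, v3 = True, v4 = False, v5 = True, v6 = True, v8 = True, v9 = True, v10 = False works.
So v1 = 1  v2 = 0  v3 = 1  v4 = 0  v5 = 1  v6 = 1  v7 = 0  v8 = 1  v9 = 1  v10 = 0 is a satisfying assignment.

SATISFIABLE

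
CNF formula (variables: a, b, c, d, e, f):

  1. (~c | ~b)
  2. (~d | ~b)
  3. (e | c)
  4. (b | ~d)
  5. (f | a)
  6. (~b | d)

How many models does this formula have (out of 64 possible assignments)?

Case analysis on b and d:
  b=T, d=T: a clause becomes empty — 0.
  b=T, d=F: a clause becomes empty — 0.
  b=F, d=T: a clause becomes empty — 0.
  b=F, d=F: 9 of the 16 assignments to (a,c,e,f) work.
Total: 0 + 0 + 0 + 9 = 9.

9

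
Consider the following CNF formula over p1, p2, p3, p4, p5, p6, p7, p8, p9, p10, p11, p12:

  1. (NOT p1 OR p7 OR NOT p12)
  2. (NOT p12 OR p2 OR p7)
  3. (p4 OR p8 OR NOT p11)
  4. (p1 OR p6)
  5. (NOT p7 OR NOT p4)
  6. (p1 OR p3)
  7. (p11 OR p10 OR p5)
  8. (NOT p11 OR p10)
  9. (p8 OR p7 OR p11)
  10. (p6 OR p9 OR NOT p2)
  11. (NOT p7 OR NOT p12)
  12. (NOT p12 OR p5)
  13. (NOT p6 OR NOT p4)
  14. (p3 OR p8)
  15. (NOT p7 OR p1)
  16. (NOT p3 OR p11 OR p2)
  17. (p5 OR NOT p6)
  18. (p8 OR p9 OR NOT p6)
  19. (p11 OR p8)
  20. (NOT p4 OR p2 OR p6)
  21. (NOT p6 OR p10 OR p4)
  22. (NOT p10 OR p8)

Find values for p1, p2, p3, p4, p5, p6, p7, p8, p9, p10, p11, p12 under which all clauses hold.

p1=T, p2=T, p3=T, p4=F, p5=T, p6=T, p7=F, p8=T, p9=F, p10=T, p11=F, p12=F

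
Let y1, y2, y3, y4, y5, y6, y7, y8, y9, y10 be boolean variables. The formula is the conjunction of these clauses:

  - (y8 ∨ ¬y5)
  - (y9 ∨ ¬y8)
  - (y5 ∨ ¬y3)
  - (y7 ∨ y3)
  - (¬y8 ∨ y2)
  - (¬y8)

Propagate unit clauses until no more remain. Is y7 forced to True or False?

(¬y8) stands alone — y8 = False.
From (¬y5 ∨ y8) and y8 = False: y5 = False.
In (y5 ∨ ¬y3), y5 is now false; ¬y3 must hold, so y3 = False.
(y3 ∨ y7) with y3 = False leaves only y7, so y7 = True.

True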